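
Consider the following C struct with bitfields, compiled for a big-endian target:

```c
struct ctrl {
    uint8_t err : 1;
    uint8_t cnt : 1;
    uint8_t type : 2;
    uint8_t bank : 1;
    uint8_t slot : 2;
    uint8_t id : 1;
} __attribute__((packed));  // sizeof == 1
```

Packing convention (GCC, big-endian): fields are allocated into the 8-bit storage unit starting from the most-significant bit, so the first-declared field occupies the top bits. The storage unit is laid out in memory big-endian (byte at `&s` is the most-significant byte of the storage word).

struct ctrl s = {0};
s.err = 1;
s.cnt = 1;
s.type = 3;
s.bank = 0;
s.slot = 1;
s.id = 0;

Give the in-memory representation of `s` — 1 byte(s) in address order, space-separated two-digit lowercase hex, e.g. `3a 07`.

f2

[7+:1] err=1 & 0x1 = 0x1; word=0x80
[6+:1] cnt=1 & 0x1 = 0x1; word=0xc0
[4+:2] type=3 & 0x3 = 0x3; word=0xf0
[3+:1] bank=0 & 0x1 = 0x0; word=0xf0
[1+:2] slot=1 & 0x3 = 0x1; word=0xf2
[0+:1] id=0 & 0x1 = 0x0; word=0xf2
word = 0xf2 → big-endian bytes:
  [0]=0xf2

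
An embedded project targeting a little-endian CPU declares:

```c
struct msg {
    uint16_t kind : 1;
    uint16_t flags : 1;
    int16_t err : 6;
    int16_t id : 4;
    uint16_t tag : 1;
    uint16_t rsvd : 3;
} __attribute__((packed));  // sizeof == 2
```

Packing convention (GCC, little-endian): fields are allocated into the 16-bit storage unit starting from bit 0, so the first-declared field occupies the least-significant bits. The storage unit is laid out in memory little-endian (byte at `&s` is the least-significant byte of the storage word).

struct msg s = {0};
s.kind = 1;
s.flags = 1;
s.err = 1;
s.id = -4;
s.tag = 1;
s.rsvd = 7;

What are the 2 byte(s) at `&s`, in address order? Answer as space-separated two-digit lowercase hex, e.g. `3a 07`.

07 fc

kind (1b) val=1 bits=0x1 at bit 0: 0x0001
flags (1b) val=1 bits=0x1 at bit 1: 0x0003
err (6b) val=1 bits=0x1 at bit 2: 0x0007
id (4b) val=-4 bits=0xc at bit 8: 0x0c07
tag (1b) val=1 bits=0x1 at bit 12: 0x1c07
rsvd (3b) val=7 bits=0x7 at bit 13: 0xfc07
word = 0xfc07 → little-endian bytes:
  [0]=0x07  [1]=0xfc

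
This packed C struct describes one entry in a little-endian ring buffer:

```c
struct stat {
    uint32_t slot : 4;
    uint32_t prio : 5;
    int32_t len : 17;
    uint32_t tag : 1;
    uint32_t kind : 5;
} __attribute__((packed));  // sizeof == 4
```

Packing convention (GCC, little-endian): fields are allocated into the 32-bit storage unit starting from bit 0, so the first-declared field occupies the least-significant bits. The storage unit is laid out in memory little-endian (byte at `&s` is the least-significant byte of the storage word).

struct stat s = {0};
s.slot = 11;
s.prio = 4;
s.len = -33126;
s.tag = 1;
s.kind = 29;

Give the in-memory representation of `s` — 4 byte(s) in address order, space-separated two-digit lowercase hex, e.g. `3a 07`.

4b 34 fd ee

[0+:4] slot=11 & 0xf = 0xb; word=0x0000000b
[4+:5] prio=4 & 0x1f = 0x4; word=0x0000004b
[9+:17] len=-33126 & 0x1ffff = 0x17e9a; word=0x02fd344b
[26+:1] tag=1 & 0x1 = 0x1; word=0x06fd344b
[27+:5] kind=29 & 0x1f = 0x1d; word=0xeefd344b
word = 0xeefd344b → little-endian bytes:
  [0]=0x4b  [1]=0x34  [2]=0xfd  [3]=0xee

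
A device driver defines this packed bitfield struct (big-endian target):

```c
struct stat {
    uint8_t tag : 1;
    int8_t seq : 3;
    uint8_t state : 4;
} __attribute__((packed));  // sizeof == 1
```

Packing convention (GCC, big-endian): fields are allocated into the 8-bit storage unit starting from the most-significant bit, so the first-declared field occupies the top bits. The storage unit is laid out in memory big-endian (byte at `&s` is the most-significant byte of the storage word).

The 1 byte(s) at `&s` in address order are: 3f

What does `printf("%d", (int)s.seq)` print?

3

[0]=0x3f (big-endian) → word 0x3f
tag [7+:1] = (word>>7) & 0x1 = 0
seq [4+:3] = (word>>4) & 0x7 = 3  ←
state [0+:4] = (word>>0) & 0xf = 15
seq signed 3b, MSB=0: value = 3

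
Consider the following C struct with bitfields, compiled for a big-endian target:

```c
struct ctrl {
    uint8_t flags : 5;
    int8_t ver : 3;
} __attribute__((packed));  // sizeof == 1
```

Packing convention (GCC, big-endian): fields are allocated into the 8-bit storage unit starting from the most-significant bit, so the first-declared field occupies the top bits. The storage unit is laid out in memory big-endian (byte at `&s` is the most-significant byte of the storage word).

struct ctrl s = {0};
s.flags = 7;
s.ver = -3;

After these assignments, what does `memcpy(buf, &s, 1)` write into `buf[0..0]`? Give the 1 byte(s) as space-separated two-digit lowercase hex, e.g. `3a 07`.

3d

[3+:5] flags=7 & 0x1f = 0x7; word=0x38
[0+:3] ver=-3 & 0x7 = 0x5; word=0x3d
word = 0x3d → big-endian bytes:
  [0]=0x3d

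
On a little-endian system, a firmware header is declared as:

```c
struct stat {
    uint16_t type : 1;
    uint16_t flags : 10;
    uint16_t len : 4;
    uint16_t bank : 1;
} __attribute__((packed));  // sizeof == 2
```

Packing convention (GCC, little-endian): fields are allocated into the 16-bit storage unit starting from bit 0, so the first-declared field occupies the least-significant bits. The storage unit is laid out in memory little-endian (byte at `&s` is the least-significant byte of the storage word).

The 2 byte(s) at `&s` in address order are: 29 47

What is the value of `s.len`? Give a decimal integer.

[0]=0x29 [1]=0x47 (little-endian) → word 0x4729
type:1 @ bit 0 → (0x4729>>0)&0x1 = 0x1
flags:10 @ bit 1 → (0x4729>>1)&0x3ff = 0x394
len:4 @ bit 11 → (0x4729>>11)&0xf = 0x8  ←
bank:1 @ bit 15 → (0x4729>>15)&0x1 = 0x0

8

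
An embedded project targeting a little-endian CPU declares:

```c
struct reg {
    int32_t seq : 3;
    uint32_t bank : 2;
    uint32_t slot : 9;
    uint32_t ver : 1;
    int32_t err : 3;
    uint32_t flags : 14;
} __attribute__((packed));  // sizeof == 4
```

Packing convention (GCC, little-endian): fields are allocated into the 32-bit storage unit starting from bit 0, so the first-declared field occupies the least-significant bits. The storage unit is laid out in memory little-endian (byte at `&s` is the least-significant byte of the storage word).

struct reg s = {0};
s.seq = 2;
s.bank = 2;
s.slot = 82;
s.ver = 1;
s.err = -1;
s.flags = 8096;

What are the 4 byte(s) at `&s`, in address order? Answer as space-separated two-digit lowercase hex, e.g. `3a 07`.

[0+:3] seq=2 & 0x7 = 0x2; word=0x00000002
[3+:2] bank=2 & 0x3 = 0x2; word=0x00000012
[5+:9] slot=82 & 0x1ff = 0x52; word=0x00000a52
[14+:1] ver=1 & 0x1 = 0x1; word=0x00004a52
[15+:3] err=-1 & 0x7 = 0x7; word=0x0003ca52
[18+:14] flags=8096 & 0x3fff = 0x1fa0; word=0x7e83ca52
word = 0x7e83ca52 → little-endian bytes:
  [0]=0x52  [1]=0xca  [2]=0x83  [3]=0x7e

52 ca 83 7e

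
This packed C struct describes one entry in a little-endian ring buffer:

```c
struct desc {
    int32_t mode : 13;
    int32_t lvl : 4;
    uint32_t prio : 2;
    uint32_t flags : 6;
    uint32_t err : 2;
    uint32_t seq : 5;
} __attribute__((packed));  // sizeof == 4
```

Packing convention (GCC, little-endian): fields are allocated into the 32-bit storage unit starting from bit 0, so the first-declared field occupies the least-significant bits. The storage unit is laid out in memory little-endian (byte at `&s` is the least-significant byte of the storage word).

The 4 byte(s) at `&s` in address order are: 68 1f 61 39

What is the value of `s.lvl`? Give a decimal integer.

-8

[0]=0x68 [1]=0x1f [2]=0x61 [3]=0x39 (little-endian) → word 0x39611f68
mode [0+:13] = (word>>0) & 0x1fff = 8040
lvl [13+:4] = (word>>13) & 0xf = 8  ←
prio [17+:2] = (word>>17) & 0x3 = 0
flags [19+:6] = (word>>19) & 0x3f = 44
err [25+:2] = (word>>25) & 0x3 = 0
seq [27+:5] = (word>>27) & 0x1f = 7
lvl signed 4b, MSB=1: 8 - 16 = -8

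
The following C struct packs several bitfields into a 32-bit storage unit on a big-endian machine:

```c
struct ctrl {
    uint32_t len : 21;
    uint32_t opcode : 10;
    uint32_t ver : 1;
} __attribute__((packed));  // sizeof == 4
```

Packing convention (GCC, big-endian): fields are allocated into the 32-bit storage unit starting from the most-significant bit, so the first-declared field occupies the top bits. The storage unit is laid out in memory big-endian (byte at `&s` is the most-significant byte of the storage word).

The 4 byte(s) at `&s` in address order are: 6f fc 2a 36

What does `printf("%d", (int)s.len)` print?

917381

[0]=0x6f [1]=0xfc [2]=0x2a [3]=0x36 (big-endian) → word 0x6ffc2a36
len:21 @ bit 11 → (0x6ffc2a36>>11)&0x1fffff = 0xdff85  ←
opcode:10 @ bit 1 → (0x6ffc2a36>>1)&0x3ff = 0x11b
ver:1 @ bit 0 → (0x6ffc2a36>>0)&0x1 = 0x0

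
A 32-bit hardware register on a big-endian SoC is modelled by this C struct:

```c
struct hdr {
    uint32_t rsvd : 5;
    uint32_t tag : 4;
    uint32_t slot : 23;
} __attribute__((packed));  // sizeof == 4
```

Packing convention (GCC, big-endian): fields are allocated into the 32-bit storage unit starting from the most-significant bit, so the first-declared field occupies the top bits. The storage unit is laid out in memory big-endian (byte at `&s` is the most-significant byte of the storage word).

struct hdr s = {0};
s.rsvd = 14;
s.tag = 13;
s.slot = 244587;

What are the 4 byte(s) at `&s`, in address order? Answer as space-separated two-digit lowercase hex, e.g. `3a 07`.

76 83 bb 6b

rsvd:5 = 14 → 0xe << 27 → word 0x70000000
tag:4 = 13 → 0xd << 23 → word 0x76800000
slot:23 = 244587 → 0x3bb6b << 0 → word 0x7683bb6b
word = 0x7683bb6b → big-endian bytes:
  [0]=0x76  [1]=0x83  [2]=0xbb  [3]=0x6b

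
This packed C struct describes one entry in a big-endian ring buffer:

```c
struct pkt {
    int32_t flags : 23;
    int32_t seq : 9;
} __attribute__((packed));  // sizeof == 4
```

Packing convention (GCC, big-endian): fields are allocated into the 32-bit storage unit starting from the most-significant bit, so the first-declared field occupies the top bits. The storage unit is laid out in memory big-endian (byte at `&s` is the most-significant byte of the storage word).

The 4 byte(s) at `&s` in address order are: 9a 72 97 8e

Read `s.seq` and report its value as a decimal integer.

[0]=0x9a [1]=0x72 [2]=0x97 [3]=0x8e (big-endian) → word 0x9a72978e
flags:23 @ bit 9 → (0x9a72978e>>9)&0x7fffff = 0x4d394b
seq:9 @ bit 0 → (0x9a72978e>>0)&0x1ff = 0x18e  ←
seq signed 9b, MSB=1: 398 - 512 = -114

-114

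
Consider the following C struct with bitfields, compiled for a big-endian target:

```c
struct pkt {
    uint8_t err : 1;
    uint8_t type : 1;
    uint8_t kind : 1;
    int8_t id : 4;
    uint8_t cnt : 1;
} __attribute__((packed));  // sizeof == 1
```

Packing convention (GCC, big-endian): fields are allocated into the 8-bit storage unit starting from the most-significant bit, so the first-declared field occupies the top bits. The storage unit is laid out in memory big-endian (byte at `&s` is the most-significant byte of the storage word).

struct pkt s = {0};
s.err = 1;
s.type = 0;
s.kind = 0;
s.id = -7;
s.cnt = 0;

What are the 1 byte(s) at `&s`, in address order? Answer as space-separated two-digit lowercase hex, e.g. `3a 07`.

92

err:1 = 1 → 0x1 << 7 → word 0x80
type:1 = 0 → 0x0 << 6 → word 0x80
kind:1 = 0 → 0x0 << 5 → word 0x80
id:4 = -7 → 0x9 << 1 → word 0x92
cnt:1 = 0 → 0x0 << 0 → word 0x92
word = 0x92 → big-endian bytes:
  [0]=0x92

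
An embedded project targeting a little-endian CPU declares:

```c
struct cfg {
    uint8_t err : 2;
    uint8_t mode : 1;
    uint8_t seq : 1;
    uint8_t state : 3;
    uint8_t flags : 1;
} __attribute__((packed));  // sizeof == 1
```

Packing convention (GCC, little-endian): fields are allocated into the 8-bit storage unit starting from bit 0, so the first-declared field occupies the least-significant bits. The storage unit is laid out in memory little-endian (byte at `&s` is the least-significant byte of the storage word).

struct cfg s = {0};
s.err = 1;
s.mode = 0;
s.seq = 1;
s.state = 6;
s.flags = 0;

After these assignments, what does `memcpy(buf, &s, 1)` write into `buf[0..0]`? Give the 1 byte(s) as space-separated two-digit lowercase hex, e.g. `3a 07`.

69

[0+:2] err=1 & 0x3 = 0x1; word=0x01
[2+:1] mode=0 & 0x1 = 0x0; word=0x01
[3+:1] seq=1 & 0x1 = 0x1; word=0x09
[4+:3] state=6 & 0x7 = 0x6; word=0x69
[7+:1] flags=0 & 0x1 = 0x0; word=0x69
word = 0x69 → little-endian bytes:
  [0]=0x69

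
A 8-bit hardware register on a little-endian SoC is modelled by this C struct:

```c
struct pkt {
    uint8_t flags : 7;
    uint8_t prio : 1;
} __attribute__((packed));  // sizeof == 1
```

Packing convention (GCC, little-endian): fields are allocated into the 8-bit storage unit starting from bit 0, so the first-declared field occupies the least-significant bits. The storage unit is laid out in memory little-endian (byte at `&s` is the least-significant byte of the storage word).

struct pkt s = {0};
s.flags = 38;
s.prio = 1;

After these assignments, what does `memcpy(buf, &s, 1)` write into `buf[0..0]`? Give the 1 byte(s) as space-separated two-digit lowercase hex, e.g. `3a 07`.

flags:7 = 38 → 0x26 << 0 → word 0x26
prio:1 = 1 → 0x1 << 7 → word 0xa6
word = 0xa6 → little-endian bytes:
  [0]=0xa6

a6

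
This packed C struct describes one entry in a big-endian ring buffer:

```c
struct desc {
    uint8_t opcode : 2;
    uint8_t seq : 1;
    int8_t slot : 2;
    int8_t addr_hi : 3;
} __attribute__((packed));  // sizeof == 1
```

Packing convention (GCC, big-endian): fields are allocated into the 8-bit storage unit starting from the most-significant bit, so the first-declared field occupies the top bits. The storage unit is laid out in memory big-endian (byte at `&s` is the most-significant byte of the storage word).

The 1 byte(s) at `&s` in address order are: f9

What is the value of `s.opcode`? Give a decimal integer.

[0]=0xf9 (big-endian) → word 0xf9
opcode:2 @ bit 6 → (0xf9>>6)&0x3 = 0x3  ←
seq:1 @ bit 5 → (0xf9>>5)&0x1 = 0x1
slot:2 @ bit 3 → (0xf9>>3)&0x3 = 0x3
addr_hi:3 @ bit 0 → (0xf9>>0)&0x7 = 0x1

3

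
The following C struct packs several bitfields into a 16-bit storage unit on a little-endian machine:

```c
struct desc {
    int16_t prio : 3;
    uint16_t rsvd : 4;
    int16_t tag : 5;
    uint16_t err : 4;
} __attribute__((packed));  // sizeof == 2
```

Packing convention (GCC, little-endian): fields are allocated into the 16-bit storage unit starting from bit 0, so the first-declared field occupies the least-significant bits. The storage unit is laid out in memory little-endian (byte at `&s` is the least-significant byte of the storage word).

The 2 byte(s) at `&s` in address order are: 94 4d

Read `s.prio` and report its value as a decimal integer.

-4

[0]=0x94 [1]=0x4d (little-endian) → word 0x4d94
prio [0+:3] = (word>>0) & 0x7 = 4  ←
rsvd [3+:4] = (word>>3) & 0xf = 2
tag [7+:5] = (word>>7) & 0x1f = 27
err [12+:4] = (word>>12) & 0xf = 4
prio signed 3b, MSB=1: 4 - 8 = -4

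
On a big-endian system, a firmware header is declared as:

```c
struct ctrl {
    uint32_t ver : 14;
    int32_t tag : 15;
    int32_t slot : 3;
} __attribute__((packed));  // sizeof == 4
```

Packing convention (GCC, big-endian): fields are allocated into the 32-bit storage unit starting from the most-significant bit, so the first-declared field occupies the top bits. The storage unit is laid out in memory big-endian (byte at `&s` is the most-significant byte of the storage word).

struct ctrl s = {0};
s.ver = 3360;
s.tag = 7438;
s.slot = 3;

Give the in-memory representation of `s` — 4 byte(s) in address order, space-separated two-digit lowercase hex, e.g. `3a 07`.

ver:14 = 3360 → 0xd20 << 18 → word 0x34800000
tag:15 = 7438 → 0x1d0e << 3 → word 0x3480e870
slot:3 = 3 → 0x3 << 0 → word 0x3480e873
word = 0x3480e873 → big-endian bytes:
  [0]=0x34  [1]=0x80  [2]=0xe8  [3]=0x73

34 80 e8 73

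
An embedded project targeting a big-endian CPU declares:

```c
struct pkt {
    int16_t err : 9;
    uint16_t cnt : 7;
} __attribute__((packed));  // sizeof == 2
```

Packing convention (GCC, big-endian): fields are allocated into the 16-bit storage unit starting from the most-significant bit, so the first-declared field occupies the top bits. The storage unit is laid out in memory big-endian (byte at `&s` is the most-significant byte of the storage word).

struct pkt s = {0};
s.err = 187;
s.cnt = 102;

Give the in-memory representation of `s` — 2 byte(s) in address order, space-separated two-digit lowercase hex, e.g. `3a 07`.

5d e6

err:9 = 187 → 0xbb << 7 → word 0x5d80
cnt:7 = 102 → 0x66 << 0 → word 0x5de6
word = 0x5de6 → big-endian bytes:
  [0]=0x5d  [1]=0xe6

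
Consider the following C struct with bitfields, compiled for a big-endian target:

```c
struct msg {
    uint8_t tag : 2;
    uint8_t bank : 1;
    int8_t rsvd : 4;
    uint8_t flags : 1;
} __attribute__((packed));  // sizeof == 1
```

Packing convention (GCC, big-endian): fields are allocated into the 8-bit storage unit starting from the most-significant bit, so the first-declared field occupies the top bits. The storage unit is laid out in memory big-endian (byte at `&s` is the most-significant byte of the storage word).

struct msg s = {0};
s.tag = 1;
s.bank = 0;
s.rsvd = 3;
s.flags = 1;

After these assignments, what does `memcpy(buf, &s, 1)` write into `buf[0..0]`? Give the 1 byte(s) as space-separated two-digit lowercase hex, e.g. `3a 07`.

47

tag (2b) val=1 bits=0x1 at bit 6: 0x40
bank (1b) val=0 bits=0x0 at bit 5: 0x40
rsvd (4b) val=3 bits=0x3 at bit 1: 0x46
flags (1b) val=1 bits=0x1 at bit 0: 0x47
word = 0x47 → big-endian bytes:
  [0]=0x47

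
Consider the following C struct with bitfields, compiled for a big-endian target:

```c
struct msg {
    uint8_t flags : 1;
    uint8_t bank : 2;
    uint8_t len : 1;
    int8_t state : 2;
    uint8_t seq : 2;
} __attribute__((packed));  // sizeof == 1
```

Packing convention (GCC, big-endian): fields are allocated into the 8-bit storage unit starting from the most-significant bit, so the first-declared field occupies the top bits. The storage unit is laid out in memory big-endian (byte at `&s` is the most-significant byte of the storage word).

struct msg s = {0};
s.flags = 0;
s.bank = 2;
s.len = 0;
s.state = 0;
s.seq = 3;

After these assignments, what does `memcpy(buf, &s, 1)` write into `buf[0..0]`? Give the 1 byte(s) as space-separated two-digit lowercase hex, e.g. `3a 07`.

43

[7+:1] flags=0 & 0x1 = 0x0; word=0x00
[5+:2] bank=2 & 0x3 = 0x2; word=0x40
[4+:1] len=0 & 0x1 = 0x0; word=0x40
[2+:2] state=0 & 0x3 = 0x0; word=0x40
[0+:2] seq=3 & 0x3 = 0x3; word=0x43
word = 0x43 → big-endian bytes:
  [0]=0x43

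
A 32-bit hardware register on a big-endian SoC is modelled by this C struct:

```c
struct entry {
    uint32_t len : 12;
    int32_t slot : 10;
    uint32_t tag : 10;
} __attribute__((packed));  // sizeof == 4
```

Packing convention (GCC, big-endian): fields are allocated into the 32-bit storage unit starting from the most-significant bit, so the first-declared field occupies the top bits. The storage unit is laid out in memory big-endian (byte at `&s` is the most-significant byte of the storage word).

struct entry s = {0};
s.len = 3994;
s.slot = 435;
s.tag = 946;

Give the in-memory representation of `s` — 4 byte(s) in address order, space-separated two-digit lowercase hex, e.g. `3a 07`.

len:12 = 3994 → 0xf9a << 20 → word 0xf9a00000
slot:10 = 435 → 0x1b3 << 10 → word 0xf9a6cc00
tag:10 = 946 → 0x3b2 << 0 → word 0xf9a6cfb2
word = 0xf9a6cfb2 → big-endian bytes:
  [0]=0xf9  [1]=0xa6  [2]=0xcf  [3]=0xb2

f9 a6 cf b2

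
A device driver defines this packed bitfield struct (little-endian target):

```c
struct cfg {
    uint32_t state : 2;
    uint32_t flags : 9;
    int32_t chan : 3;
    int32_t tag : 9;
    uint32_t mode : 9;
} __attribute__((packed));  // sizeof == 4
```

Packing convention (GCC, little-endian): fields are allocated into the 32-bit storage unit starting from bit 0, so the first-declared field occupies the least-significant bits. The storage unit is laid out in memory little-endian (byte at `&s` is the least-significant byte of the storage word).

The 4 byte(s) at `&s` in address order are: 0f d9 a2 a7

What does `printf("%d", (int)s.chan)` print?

3

[0]=0x0f [1]=0xd9 [2]=0xa2 [3]=0xa7 (little-endian) → word 0xa7a2d90f
state [0+:2] = (word>>0) & 0x3 = 3
flags [2+:9] = (word>>2) & 0x1ff = 67
chan [11+:3] = (word>>11) & 0x7 = 3  ←
tag [14+:9] = (word>>14) & 0x1ff = 139
mode [23+:9] = (word>>23) & 0x1ff = 335
chan signed 3b, MSB=0: value = 3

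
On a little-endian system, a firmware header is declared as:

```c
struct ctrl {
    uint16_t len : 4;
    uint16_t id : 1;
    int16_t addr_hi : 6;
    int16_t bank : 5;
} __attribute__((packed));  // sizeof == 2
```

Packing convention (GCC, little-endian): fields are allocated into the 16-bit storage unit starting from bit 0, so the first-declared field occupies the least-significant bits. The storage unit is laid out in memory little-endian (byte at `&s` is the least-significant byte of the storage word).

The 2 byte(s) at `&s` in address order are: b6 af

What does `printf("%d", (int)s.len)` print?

6

[0]=0xb6 [1]=0xaf (little-endian) → word 0xafb6
len:4 @ bit 0 → (0xafb6>>0)&0xf = 0x6  ←
id:1 @ bit 4 → (0xafb6>>4)&0x1 = 0x1
addr_hi:6 @ bit 5 → (0xafb6>>5)&0x3f = 0x3d
bank:5 @ bit 11 → (0xafb6>>11)&0x1f = 0x15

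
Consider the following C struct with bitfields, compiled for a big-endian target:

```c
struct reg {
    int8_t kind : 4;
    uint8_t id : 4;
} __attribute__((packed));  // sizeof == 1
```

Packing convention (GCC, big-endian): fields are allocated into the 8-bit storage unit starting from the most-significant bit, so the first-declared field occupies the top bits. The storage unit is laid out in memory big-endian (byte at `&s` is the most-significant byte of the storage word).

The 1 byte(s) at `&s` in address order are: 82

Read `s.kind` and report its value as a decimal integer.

[0]=0x82 (big-endian) → word 0x82
kind [4+:4] = (word>>4) & 0xf = 8  ←
id [0+:4] = (word>>0) & 0xf = 2
kind signed 4b, MSB=1: 8 - 16 = -8

-8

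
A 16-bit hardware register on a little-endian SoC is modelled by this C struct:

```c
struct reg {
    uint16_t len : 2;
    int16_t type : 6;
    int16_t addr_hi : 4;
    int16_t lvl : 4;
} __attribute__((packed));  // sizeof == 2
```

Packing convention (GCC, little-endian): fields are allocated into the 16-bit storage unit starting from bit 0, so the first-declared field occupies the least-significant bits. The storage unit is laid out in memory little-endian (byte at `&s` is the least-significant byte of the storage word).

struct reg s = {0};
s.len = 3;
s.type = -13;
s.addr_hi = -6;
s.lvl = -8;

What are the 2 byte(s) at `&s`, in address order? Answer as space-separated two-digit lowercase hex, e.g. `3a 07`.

[0+:2] len=3 & 0x3 = 0x3; word=0x0003
[2+:6] type=-13 & 0x3f = 0x33; word=0x00cf
[8+:4] addr_hi=-6 & 0xf = 0xa; word=0x0acf
[12+:4] lvl=-8 & 0xf = 0x8; word=0x8acf
word = 0x8acf → little-endian bytes:
  [0]=0xcf  [1]=0x8a

cf 8a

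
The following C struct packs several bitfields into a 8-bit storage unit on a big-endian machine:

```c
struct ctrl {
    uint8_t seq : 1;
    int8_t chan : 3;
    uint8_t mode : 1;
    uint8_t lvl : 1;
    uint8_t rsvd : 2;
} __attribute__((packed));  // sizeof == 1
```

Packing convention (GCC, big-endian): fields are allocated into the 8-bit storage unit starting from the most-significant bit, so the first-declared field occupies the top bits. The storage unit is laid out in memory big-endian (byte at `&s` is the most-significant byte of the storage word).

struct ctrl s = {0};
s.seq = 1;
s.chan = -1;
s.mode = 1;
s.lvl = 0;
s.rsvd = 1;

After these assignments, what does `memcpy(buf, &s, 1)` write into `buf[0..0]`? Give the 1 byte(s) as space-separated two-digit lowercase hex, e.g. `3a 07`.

[7+:1] seq=1 & 0x1 = 0x1; word=0x80
[4+:3] chan=-1 & 0x7 = 0x7; word=0xf0
[3+:1] mode=1 & 0x1 = 0x1; word=0xf8
[2+:1] lvl=0 & 0x1 = 0x0; word=0xf8
[0+:2] rsvd=1 & 0x3 = 0x1; word=0xf9
word = 0xf9 → big-endian bytes:
  [0]=0xf9

f9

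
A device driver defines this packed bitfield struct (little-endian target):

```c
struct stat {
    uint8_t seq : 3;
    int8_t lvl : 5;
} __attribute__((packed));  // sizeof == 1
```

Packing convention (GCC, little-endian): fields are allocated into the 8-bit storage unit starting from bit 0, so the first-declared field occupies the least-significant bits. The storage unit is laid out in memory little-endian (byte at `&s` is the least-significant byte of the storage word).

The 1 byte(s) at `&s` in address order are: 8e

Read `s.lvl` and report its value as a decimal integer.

-15

[0]=0x8e (little-endian) → word 0x8e
seq [0+:3] = (word>>0) & 0x7 = 6
lvl [3+:5] = (word>>3) & 0x1f = 17  ←
lvl signed 5b, MSB=1: 17 - 32 = -15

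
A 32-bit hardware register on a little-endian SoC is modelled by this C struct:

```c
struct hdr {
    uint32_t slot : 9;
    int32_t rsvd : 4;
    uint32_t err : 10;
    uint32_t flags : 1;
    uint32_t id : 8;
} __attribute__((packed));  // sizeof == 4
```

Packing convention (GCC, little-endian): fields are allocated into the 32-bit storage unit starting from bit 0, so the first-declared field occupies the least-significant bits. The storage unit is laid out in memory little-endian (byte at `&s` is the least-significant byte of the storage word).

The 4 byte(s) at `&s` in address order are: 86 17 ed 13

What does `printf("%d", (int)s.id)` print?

[0]=0x86 [1]=0x17 [2]=0xed [3]=0x13 (little-endian) → word 0x13ed1786
slot [0+:9] = (word>>0) & 0x1ff = 390
rsvd [9+:4] = (word>>9) & 0xf = 11
err [13+:10] = (word>>13) & 0x3ff = 872
flags [23+:1] = (word>>23) & 0x1 = 1
id [24+:8] = (word>>24) & 0xff = 19  ←

19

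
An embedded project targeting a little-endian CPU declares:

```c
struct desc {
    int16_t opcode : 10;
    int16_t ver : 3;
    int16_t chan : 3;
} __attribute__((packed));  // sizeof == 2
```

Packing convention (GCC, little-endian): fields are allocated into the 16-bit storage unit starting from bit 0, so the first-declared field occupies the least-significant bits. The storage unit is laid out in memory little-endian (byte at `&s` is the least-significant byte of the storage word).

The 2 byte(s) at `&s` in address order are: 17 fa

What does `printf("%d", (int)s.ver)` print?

-2

[0]=0x17 [1]=0xfa (little-endian) → word 0xfa17
opcode:10 @ bit 0 → (0xfa17>>0)&0x3ff = 0x217
ver:3 @ bit 10 → (0xfa17>>10)&0x7 = 0x6  ←
chan:3 @ bit 13 → (0xfa17>>13)&0x7 = 0x7
ver signed 3b, MSB=1: 6 - 8 = -2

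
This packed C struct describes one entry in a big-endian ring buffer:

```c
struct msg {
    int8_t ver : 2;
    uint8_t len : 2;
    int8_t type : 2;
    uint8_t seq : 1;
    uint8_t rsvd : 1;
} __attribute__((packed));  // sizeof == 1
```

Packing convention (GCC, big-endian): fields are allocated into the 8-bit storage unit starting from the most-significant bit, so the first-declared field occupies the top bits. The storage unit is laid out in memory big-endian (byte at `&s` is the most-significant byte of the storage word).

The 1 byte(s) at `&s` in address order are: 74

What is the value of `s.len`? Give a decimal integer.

[0]=0x74 (big-endian) → word 0x74
ver:2 @ bit 6 → (0x74>>6)&0x3 = 0x1
len:2 @ bit 4 → (0x74>>4)&0x3 = 0x3  ←
type:2 @ bit 2 → (0x74>>2)&0x3 = 0x1
seq:1 @ bit 1 → (0x74>>1)&0x1 = 0x0
rsvd:1 @ bit 0 → (0x74>>0)&0x1 = 0x0

3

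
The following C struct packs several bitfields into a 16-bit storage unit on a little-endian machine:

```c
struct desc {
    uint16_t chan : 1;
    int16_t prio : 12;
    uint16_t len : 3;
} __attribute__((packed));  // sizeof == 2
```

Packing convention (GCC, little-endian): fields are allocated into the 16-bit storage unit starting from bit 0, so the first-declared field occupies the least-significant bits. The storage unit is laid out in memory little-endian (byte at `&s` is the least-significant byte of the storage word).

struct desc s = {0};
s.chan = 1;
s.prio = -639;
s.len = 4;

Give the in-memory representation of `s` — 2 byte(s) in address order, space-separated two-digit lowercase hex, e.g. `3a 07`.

chan (1b) val=1 bits=0x1 at bit 0: 0x0001
prio (12b) val=-639 bits=0xd81 at bit 1: 0x1b03
len (3b) val=4 bits=0x4 at bit 13: 0x9b03
word = 0x9b03 → little-endian bytes:
  [0]=0x03  [1]=0x9b

03 9b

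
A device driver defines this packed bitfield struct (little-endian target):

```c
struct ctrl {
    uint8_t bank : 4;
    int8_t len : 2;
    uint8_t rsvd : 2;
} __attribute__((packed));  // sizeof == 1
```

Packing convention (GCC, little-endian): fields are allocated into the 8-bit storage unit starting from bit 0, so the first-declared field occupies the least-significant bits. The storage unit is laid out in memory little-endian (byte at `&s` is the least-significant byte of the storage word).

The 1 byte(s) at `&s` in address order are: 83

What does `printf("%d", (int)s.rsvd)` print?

[0]=0x83 (little-endian) → word 0x83
bank [0+:4] = (word>>0) & 0xf = 3
len [4+:2] = (word>>4) & 0x3 = 0
rsvd [6+:2] = (word>>6) & 0x3 = 2  ←

2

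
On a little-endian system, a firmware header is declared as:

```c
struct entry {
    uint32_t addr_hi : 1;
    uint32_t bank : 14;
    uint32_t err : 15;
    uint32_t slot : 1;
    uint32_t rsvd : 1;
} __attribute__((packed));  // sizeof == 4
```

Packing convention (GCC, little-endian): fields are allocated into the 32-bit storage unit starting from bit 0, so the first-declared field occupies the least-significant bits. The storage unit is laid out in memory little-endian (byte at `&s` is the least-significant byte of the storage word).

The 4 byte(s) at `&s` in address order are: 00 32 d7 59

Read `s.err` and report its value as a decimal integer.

[0]=0x00 [1]=0x32 [2]=0xd7 [3]=0x59 (little-endian) → word 0x59d73200
addr_hi:1 @ bit 0 → (0x59d73200>>0)&0x1 = 0x0
bank:14 @ bit 1 → (0x59d73200>>1)&0x3fff = 0x1900
err:15 @ bit 15 → (0x59d73200>>15)&0x7fff = 0x33ae  ←
slot:1 @ bit 30 → (0x59d73200>>30)&0x1 = 0x1
rsvd:1 @ bit 31 → (0x59d73200>>31)&0x1 = 0x0

13230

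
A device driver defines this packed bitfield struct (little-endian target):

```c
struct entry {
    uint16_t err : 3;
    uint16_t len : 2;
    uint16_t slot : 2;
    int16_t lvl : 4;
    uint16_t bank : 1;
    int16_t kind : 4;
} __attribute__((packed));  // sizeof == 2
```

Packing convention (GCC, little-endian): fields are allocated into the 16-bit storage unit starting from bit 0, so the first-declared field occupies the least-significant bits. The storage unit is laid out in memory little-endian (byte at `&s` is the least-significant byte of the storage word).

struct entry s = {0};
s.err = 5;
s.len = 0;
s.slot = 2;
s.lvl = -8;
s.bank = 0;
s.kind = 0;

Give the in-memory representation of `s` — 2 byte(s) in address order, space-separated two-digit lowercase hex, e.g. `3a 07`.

45 04

[0+:3] err=5 & 0x7 = 0x5; word=0x0005
[3+:2] len=0 & 0x3 = 0x0; word=0x0005
[5+:2] slot=2 & 0x3 = 0x2; word=0x0045
[7+:4] lvl=-8 & 0xf = 0x8; word=0x0445
[11+:1] bank=0 & 0x1 = 0x0; word=0x0445
[12+:4] kind=0 & 0xf = 0x0; word=0x0445
word = 0x0445 → little-endian bytes:
  [0]=0x45  [1]=0x04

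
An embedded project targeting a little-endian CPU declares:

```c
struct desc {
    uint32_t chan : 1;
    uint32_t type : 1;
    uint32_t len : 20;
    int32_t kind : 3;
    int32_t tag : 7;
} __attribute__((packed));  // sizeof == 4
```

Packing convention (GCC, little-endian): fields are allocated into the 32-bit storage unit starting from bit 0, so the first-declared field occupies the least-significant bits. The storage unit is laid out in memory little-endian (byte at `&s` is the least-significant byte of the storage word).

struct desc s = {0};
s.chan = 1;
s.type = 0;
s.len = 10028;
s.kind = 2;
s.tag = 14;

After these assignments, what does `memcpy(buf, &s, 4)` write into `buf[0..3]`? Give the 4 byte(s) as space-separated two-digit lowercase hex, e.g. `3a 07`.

chan:1 = 1 → 0x1 << 0 → word 0x00000001
type:1 = 0 → 0x0 << 1 → word 0x00000001
len:20 = 10028 → 0x272c << 2 → word 0x00009cb1
kind:3 = 2 → 0x2 << 22 → word 0x00809cb1
tag:7 = 14 → 0xe << 25 → word 0x1c809cb1
word = 0x1c809cb1 → little-endian bytes:
  [0]=0xb1  [1]=0x9c  [2]=0x80  [3]=0x1c

b1 9c 80 1c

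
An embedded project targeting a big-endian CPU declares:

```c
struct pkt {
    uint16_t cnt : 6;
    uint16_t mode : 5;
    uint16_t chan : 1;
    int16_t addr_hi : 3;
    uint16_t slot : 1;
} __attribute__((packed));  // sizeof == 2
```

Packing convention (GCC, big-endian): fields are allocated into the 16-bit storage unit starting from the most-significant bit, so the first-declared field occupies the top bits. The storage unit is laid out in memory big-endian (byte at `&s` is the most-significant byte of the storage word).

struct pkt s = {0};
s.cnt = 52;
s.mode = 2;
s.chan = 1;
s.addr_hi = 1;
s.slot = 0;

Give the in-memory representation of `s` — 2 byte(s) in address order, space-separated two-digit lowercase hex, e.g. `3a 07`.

cnt (6b) val=52 bits=0x34 at bit 10: 0xd000
mode (5b) val=2 bits=0x2 at bit 5: 0xd040
chan (1b) val=1 bits=0x1 at bit 4: 0xd050
addr_hi (3b) val=1 bits=0x1 at bit 1: 0xd052
slot (1b) val=0 bits=0x0 at bit 0: 0xd052
word = 0xd052 → big-endian bytes:
  [0]=0xd0  [1]=0x52

d0 52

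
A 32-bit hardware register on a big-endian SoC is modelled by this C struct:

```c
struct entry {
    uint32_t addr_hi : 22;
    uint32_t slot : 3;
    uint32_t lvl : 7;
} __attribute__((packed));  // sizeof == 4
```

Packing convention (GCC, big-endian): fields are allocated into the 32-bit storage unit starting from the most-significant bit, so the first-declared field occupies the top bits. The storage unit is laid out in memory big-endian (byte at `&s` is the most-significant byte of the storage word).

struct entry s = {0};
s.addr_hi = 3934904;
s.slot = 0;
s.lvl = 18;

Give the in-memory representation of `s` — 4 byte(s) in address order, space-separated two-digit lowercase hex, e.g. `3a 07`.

f0 2a e0 12

addr_hi:22 = 3934904 → 0x3c0ab8 << 10 → word 0xf02ae000
slot:3 = 0 → 0x0 << 7 → word 0xf02ae000
lvl:7 = 18 → 0x12 << 0 → word 0xf02ae012
word = 0xf02ae012 → big-endian bytes:
  [0]=0xf0  [1]=0x2a  [2]=0xe0  [3]=0x12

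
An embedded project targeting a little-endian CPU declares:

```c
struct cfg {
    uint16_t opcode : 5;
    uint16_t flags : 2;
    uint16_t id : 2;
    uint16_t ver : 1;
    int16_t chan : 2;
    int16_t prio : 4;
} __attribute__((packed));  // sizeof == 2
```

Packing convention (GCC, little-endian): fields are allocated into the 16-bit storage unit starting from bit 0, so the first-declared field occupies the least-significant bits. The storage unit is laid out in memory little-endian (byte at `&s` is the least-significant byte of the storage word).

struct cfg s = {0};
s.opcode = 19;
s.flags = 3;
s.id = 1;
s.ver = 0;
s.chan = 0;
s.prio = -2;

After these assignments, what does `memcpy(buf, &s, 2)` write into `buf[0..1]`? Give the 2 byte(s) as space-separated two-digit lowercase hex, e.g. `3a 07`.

[0+:5] opcode=19 & 0x1f = 0x13; word=0x0013
[5+:2] flags=3 & 0x3 = 0x3; word=0x0073
[7+:2] id=1 & 0x3 = 0x1; word=0x00f3
[9+:1] ver=0 & 0x1 = 0x0; word=0x00f3
[10+:2] chan=0 & 0x3 = 0x0; word=0x00f3
[12+:4] prio=-2 & 0xf = 0xe; word=0xe0f3
word = 0xe0f3 → little-endian bytes:
  [0]=0xf3  [1]=0xe0

f3 e0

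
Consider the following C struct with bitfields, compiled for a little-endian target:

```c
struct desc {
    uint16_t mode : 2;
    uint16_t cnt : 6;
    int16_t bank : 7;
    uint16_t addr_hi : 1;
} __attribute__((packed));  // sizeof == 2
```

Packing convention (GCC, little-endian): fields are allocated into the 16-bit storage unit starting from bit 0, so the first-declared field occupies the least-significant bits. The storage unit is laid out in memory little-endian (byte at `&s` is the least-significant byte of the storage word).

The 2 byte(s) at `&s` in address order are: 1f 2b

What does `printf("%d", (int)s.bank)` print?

43

[0]=0x1f [1]=0x2b (little-endian) → word 0x2b1f
mode [0+:2] = (word>>0) & 0x3 = 3
cnt [2+:6] = (word>>2) & 0x3f = 7
bank [8+:7] = (word>>8) & 0x7f = 43  ←
addr_hi [15+:1] = (word>>15) & 0x1 = 0
bank signed 7b, MSB=0: value = 43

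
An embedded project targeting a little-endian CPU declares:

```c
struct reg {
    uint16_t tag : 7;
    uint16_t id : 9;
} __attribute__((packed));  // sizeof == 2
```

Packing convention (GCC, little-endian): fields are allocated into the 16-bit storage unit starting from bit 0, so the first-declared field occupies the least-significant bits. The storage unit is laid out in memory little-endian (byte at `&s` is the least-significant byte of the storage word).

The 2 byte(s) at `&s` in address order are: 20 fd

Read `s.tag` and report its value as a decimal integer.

[0]=0x20 [1]=0xfd (little-endian) → word 0xfd20
tag [0+:7] = (word>>0) & 0x7f = 32  ←
id [7+:9] = (word>>7) & 0x1ff = 506

32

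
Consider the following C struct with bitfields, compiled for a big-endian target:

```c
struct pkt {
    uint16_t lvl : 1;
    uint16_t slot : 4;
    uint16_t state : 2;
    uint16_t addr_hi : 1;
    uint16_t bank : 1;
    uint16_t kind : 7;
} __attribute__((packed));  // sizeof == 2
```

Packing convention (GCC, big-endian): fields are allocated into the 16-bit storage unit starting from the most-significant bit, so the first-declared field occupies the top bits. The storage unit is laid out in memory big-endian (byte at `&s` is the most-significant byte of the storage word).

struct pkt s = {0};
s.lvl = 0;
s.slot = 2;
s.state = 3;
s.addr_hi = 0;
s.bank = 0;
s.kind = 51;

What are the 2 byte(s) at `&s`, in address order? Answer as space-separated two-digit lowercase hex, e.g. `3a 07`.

16 33

lvl:1 = 0 → 0x0 << 15 → word 0x0000
slot:4 = 2 → 0x2 << 11 → word 0x1000
state:2 = 3 → 0x3 << 9 → word 0x1600
addr_hi:1 = 0 → 0x0 << 8 → word 0x1600
bank:1 = 0 → 0x0 << 7 → word 0x1600
kind:7 = 51 → 0x33 << 0 → word 0x1633
word = 0x1633 → big-endian bytes:
  [0]=0x16  [1]=0x33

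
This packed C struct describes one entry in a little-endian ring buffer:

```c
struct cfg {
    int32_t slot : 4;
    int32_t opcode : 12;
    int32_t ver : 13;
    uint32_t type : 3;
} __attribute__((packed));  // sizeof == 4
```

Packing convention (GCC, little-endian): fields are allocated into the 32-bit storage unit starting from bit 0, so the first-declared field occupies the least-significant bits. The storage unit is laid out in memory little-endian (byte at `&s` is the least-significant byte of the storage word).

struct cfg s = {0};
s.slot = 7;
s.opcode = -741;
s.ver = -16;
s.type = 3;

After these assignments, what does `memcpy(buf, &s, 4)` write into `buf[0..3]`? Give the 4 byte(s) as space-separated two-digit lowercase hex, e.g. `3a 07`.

b7 d1 f0 7f

[0+:4] slot=7 & 0xf = 0x7; word=0x00000007
[4+:12] opcode=-741 & 0xfff = 0xd1b; word=0x0000d1b7
[16+:13] ver=-16 & 0x1fff = 0x1ff0; word=0x1ff0d1b7
[29+:3] type=3 & 0x7 = 0x3; word=0x7ff0d1b7
word = 0x7ff0d1b7 → little-endian bytes:
  [0]=0xb7  [1]=0xd1  [2]=0xf0  [3]=0x7f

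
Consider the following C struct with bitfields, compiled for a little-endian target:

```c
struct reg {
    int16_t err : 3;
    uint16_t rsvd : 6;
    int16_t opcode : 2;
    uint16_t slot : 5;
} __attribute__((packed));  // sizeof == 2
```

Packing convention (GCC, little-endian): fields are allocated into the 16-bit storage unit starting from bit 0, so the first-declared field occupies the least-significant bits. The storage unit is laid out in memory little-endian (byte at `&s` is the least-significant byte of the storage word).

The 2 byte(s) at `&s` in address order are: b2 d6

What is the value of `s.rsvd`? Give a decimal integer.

[0]=0xb2 [1]=0xd6 (little-endian) → word 0xd6b2
err [0+:3] = (word>>0) & 0x7 = 2
rsvd [3+:6] = (word>>3) & 0x3f = 22  ←
opcode [9+:2] = (word>>9) & 0x3 = 3
slot [11+:5] = (word>>11) & 0x1f = 26

22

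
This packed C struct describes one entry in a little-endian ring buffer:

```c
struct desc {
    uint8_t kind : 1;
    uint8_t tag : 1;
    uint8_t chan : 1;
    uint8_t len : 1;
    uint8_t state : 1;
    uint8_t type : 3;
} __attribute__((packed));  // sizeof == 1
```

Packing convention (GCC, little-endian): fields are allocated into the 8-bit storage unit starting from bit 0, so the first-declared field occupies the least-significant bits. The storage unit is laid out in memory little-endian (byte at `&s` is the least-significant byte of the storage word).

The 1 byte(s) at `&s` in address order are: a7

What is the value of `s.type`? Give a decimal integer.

[0]=0xa7 (little-endian) → word 0xa7
kind [0+:1] = (word>>0) & 0x1 = 1
tag [1+:1] = (word>>1) & 0x1 = 1
chan [2+:1] = (word>>2) & 0x1 = 1
len [3+:1] = (word>>3) & 0x1 = 0
state [4+:1] = (word>>4) & 0x1 = 0
type [5+:3] = (word>>5) & 0x7 = 5  ←

5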